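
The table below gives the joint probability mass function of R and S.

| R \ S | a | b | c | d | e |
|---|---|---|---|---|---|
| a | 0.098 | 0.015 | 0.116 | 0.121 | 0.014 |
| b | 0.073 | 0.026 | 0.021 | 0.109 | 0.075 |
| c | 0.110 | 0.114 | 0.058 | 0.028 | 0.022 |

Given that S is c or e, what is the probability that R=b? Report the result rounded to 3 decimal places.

P(S=c) = 0.116 + 0.021 + 0.058 = 0.195.
P(S=e) = 0.014 + 0.075 + 0.022 = 0.111.
P(S ∈ {c, e}) = 0.195 + 0.111 = 0.306; P(R=b, S ∈ {c, e}) = 0.021 + 0.075 = 0.096.
P(R=b | S ∈ {c, e}) = 0.096/0.306 = 0.314.

0.314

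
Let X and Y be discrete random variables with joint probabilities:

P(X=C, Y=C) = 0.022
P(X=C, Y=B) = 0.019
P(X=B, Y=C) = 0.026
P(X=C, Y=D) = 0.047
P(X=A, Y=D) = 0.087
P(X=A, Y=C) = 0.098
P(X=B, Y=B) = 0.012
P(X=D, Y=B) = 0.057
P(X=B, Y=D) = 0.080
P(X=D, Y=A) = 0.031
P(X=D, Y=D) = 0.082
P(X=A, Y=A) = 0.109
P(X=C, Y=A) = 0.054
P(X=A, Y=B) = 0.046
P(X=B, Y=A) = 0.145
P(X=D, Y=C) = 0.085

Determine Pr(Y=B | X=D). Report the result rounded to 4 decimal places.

P(X=D) = 0.031 + 0.057 + 0.085 + 0.082 = 0.255.
P(Y=B | X=D) = 0.057/0.255 = 0.2235.

0.2235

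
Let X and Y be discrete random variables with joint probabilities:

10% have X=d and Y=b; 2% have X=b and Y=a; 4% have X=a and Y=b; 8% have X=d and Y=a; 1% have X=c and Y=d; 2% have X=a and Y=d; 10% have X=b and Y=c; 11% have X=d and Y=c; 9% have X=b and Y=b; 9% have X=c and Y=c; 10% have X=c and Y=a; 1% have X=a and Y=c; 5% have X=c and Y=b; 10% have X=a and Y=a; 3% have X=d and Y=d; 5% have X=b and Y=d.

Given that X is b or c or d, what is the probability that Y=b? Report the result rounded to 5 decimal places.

P(X=b) = 0.02 + 0.09 + 0.10 + 0.05 = 0.26.
P(X=c) = 0.10 + 0.05 + 0.09 + 0.01 = 0.25.
P(X=d) = 0.08 + 0.10 + 0.11 + 0.03 = 0.32.
P(X ∈ {b, c, d}) = 0.26 + 0.25 + 0.32 = 0.83; P(Y=b, X ∈ {b, c, d}) = 0.09 + 0.05 + 0.10 = 0.24.
P(Y=b | X ∈ {b, c, d}) = 0.24/0.83 = 0.28916.

0.28916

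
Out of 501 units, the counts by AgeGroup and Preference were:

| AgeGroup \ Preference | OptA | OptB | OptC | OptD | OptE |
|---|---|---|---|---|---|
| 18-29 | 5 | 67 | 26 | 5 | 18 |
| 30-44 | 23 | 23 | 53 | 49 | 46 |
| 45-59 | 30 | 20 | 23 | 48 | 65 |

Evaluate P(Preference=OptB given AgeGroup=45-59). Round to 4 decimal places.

Total with AgeGroup=45-59: 30 + 20 + 23 + 48 + 65 = 186.
P(Preference=OptB | AgeGroup=45-59) = 20/186 = 0.1075.

0.1075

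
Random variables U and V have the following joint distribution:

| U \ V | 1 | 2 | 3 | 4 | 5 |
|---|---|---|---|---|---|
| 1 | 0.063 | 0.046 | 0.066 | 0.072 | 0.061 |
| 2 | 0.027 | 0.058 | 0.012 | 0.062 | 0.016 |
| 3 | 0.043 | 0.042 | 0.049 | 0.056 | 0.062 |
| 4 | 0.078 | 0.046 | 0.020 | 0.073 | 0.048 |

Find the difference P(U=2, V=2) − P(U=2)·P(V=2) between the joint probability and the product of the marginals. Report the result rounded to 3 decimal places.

0.024

P(U=2) = 0.027 + 0.058 + 0.012 + 0.062 + 0.016 = 0.175.
P(V=2) = 0.046 + 0.058 + 0.042 + 0.046 = 0.192.
P(U=2, V=2) − P(U=2)P(V=2) = 0.058 − 0.175×0.192 = 0.024.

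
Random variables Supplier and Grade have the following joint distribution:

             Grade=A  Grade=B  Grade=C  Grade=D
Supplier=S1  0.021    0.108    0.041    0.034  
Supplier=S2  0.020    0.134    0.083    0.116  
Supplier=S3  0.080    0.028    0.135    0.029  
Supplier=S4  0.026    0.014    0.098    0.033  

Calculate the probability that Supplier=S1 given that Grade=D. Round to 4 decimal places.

0.1604

P(Grade=D) = 0.034 + 0.116 + 0.029 + 0.033 = 0.212.
P(Supplier=S1 | Grade=D) = 0.034/0.212 = 0.1604.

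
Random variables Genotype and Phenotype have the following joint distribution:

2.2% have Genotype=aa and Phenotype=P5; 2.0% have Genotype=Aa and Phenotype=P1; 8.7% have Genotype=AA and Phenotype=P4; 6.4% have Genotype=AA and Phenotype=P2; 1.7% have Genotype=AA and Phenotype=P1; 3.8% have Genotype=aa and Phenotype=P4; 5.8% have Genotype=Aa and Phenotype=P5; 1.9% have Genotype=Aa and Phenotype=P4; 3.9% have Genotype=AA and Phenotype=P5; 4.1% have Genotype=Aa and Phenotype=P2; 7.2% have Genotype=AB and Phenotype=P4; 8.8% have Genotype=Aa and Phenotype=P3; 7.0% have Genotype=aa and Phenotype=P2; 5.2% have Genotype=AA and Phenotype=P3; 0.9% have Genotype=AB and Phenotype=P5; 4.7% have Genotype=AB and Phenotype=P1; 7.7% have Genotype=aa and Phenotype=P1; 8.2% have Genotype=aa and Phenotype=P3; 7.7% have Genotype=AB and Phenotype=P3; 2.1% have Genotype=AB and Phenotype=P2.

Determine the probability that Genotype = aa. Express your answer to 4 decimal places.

0.2890

P(Genotype=aa) = 0.077 + 0.070 + 0.082 + 0.038 + 0.022 = 0.289.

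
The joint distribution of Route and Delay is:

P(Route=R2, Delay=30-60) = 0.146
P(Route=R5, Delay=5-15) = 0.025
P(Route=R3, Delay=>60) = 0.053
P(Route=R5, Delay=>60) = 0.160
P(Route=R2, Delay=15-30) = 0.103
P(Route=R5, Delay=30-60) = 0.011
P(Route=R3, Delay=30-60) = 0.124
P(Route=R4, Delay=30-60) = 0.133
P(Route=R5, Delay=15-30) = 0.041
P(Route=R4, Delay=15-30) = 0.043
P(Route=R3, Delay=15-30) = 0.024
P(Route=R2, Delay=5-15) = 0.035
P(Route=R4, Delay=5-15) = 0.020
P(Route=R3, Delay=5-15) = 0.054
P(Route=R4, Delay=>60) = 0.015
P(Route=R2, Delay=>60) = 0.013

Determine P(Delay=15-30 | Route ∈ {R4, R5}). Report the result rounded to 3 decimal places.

P(Route=R4) = 0.020 + 0.043 + 0.133 + 0.015 = 0.211.
P(Route=R5) = 0.025 + 0.041 + 0.011 + 0.160 = 0.237.
P(Route ∈ {R4, R5}) = 0.211 + 0.237 = 0.448; P(Delay=15-30, Route ∈ {R4, R5}) = 0.043 + 0.041 = 0.084.
P(Delay=15-30 | Route ∈ {R4, R5}) = 0.084/0.448 = 0.188.

0.188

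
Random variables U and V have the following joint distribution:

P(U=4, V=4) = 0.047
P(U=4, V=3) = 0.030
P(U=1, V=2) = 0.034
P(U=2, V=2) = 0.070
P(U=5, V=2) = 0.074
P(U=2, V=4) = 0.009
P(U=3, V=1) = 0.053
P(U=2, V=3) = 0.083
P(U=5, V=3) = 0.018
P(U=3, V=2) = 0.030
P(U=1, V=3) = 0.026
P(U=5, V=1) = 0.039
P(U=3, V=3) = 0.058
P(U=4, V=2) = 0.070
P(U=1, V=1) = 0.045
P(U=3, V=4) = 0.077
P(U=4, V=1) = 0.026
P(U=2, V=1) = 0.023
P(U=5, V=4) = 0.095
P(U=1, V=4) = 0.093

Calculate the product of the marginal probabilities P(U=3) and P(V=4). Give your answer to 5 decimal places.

P(U=3) = 0.053 + 0.030 + 0.058 + 0.077 = 0.218.
P(V=4) = 0.093 + 0.009 + 0.077 + 0.047 + 0.095 = 0.321.
Product: 0.218 × 0.321 = 0.06998.

0.06998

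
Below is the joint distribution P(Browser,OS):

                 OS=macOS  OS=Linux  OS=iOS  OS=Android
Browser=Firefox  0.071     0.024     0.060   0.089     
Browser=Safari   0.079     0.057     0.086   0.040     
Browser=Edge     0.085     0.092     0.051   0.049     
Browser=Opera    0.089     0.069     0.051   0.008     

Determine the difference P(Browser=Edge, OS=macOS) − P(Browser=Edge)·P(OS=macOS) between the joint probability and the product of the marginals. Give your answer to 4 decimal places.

-0.0047

P(Browser=Edge) = 0.085 + 0.092 + 0.051 + 0.049 = 0.277.
P(OS=macOS) = 0.071 + 0.079 + 0.085 + 0.089 = 0.324.
P(Browser=Edge, OS=macOS) − P(Browser=Edge)P(OS=macOS) = 0.085 − 0.277×0.324 = -0.0047.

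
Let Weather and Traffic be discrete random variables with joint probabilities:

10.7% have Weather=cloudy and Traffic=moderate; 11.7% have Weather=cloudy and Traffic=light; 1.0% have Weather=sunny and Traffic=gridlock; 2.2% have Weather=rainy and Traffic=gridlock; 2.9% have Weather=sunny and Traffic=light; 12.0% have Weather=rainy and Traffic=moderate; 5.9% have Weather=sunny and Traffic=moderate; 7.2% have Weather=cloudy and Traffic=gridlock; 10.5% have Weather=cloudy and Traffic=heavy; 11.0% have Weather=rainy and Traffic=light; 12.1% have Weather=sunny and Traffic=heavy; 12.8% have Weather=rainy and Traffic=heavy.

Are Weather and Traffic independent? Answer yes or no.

P(Weather=sunny) = 0.219 and P(Traffic=heavy) = 0.354, so their product is 0.07753, but P(Weather=sunny, Traffic=heavy) = 0.121. Since these differ, Weather and Traffic are not independent.

no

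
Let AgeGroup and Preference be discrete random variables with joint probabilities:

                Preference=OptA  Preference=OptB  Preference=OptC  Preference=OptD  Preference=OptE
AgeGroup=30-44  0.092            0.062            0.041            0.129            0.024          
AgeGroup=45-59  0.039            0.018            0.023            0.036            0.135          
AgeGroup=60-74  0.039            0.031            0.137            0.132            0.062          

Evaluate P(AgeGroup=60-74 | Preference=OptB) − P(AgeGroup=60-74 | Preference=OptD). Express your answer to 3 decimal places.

-0.165

P(Preference=OptB) = 0.062 + 0.018 + 0.031 = 0.111; P(AgeGroup=60-74 | Preference=OptB) = 0.031/0.111 = 0.2793.
P(Preference=OptD) = 0.129 + 0.036 + 0.132 = 0.297; P(AgeGroup=60-74 | Preference=OptD) = 0.132/0.297 = 0.4444.
Difference = -0.165.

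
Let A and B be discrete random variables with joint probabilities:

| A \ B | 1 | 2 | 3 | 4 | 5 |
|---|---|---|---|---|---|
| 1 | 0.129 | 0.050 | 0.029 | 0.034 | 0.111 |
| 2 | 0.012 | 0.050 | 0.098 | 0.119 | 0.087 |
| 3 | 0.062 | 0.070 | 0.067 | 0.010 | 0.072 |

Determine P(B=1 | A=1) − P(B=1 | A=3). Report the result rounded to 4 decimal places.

0.1448

P(A=1) = 0.129 + 0.050 + 0.029 + 0.034 + 0.111 = 0.353; P(B=1 | A=1) = 0.129/0.353 = 0.36544.
P(A=3) = 0.062 + 0.070 + 0.067 + 0.010 + 0.072 = 0.281; P(B=1 | A=3) = 0.062/0.281 = 0.22064.
Difference = 0.1448.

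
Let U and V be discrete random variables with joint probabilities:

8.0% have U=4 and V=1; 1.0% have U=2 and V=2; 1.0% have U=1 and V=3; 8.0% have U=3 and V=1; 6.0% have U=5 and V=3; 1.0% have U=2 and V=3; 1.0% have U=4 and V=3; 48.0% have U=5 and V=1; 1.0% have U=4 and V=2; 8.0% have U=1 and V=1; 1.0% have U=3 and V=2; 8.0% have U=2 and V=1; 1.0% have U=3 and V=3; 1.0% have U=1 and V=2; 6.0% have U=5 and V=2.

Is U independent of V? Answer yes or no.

yes

Every cell satisfies P(U,V) = P(U)·P(V). For instance P(U=1) = 0.100, P(V=2) = 0.100, and 0.100×0.100 = 0.010 matches the joint entry. So U and V are independent.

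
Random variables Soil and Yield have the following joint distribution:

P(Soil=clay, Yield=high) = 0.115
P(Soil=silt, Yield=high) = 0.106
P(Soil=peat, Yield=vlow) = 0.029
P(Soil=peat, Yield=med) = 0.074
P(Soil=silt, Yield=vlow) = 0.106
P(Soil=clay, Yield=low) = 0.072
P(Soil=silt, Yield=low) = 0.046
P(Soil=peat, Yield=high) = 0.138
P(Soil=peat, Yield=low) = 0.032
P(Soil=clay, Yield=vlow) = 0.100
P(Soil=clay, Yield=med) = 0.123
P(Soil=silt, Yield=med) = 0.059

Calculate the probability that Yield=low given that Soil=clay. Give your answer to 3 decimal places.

P(Soil=clay) = 0.100 + 0.072 + 0.123 + 0.115 = 0.410.
P(Yield=low | Soil=clay) = 0.072/0.410 = 0.176.

0.176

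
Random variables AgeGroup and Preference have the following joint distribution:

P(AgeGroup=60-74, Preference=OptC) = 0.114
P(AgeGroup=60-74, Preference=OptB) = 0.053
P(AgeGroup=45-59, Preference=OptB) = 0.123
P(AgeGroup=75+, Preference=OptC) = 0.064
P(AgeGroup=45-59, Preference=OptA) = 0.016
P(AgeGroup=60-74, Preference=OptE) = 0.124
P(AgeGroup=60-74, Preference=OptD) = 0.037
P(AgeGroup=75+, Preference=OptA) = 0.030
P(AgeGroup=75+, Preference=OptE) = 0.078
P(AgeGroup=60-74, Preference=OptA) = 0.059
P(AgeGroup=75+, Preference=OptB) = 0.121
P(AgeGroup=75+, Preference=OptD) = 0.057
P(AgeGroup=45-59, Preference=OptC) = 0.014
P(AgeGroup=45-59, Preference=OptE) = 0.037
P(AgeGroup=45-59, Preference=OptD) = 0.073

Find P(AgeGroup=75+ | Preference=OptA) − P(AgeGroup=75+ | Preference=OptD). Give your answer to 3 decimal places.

P(Preference=OptA) = 0.016 + 0.059 + 0.030 = 0.105; P(AgeGroup=75+ | Preference=OptA) = 0.030/0.105 = 0.2857.
P(Preference=OptD) = 0.073 + 0.037 + 0.057 = 0.167; P(AgeGroup=75+ | Preference=OptD) = 0.057/0.167 = 0.3413.
Difference = -0.056.

-0.056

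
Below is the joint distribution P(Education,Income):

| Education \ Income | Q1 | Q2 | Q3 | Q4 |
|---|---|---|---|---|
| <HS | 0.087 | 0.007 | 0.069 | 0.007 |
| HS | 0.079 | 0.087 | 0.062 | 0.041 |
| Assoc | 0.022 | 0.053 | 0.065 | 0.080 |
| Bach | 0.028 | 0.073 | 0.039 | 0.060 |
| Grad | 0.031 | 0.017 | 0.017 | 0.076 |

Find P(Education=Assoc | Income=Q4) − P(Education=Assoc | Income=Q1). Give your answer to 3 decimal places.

0.214

P(Income=Q4) = 0.007 + 0.041 + 0.080 + 0.060 + 0.076 = 0.264; P(Education=Assoc | Income=Q4) = 0.080/0.264 = 0.3030.
P(Income=Q1) = 0.087 + 0.079 + 0.022 + 0.028 + 0.031 = 0.247; P(Education=Assoc | Income=Q1) = 0.022/0.247 = 0.0891.
Difference = 0.214.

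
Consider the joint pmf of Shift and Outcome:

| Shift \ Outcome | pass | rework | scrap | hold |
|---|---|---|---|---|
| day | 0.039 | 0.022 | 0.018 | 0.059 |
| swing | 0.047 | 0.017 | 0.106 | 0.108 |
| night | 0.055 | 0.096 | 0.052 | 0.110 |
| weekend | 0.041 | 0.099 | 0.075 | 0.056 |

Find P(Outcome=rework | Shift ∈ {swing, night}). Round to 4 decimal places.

0.1912

P(Shift=swing) = 0.047 + 0.017 + 0.106 + 0.108 = 0.278.
P(Shift=night) = 0.055 + 0.096 + 0.052 + 0.110 = 0.313.
P(Shift ∈ {swing, night}) = 0.278 + 0.313 = 0.591; P(Outcome=rework, Shift ∈ {swing, night}) = 0.017 + 0.096 = 0.113.
P(Outcome=rework | Shift ∈ {swing, night}) = 0.113/0.591 = 0.1912.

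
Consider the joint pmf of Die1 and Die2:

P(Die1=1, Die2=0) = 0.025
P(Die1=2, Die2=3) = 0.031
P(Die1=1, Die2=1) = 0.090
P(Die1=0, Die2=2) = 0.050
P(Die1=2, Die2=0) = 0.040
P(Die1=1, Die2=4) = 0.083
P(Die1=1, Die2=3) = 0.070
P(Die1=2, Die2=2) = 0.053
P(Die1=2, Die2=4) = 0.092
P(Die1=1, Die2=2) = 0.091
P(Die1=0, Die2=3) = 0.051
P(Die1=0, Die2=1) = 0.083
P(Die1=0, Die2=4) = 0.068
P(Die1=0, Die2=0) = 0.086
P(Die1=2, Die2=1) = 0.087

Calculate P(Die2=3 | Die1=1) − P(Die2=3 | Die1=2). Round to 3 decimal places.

P(Die1=1) = 0.025 + 0.090 + 0.091 + 0.070 + 0.083 = 0.359; P(Die2=3 | Die1=1) = 0.070/0.359 = 0.1950.
P(Die1=2) = 0.040 + 0.087 + 0.053 + 0.031 + 0.092 = 0.303; P(Die2=3 | Die1=2) = 0.031/0.303 = 0.1023.
Difference = 0.093.

0.093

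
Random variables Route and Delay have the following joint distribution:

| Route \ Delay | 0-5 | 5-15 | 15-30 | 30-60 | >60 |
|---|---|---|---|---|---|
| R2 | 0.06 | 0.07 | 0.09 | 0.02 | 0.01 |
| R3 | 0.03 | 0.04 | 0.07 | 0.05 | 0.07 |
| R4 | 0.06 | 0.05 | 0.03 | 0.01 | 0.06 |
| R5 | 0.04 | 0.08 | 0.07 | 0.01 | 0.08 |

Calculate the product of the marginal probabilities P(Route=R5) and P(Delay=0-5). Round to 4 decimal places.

0.0532

P(Route=R5) = 0.04 + 0.08 + 0.07 + 0.01 + 0.08 = 0.28.
P(Delay=0-5) = 0.06 + 0.03 + 0.06 + 0.04 = 0.19.
Product: 0.28 × 0.19 = 0.0532.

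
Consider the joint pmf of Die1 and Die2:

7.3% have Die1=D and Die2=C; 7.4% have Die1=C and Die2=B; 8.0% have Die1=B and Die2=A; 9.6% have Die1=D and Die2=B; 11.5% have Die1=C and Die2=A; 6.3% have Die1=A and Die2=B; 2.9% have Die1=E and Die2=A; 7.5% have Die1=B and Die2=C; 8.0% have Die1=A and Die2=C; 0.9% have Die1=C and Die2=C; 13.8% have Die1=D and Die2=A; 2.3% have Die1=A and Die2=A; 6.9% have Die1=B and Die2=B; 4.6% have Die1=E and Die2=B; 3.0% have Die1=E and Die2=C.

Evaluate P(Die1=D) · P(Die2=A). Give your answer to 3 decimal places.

P(Die1=D) = 0.138 + 0.096 + 0.073 = 0.307.
P(Die2=A) = 0.023 + 0.080 + 0.115 + 0.138 + 0.029 = 0.385.
Product: 0.307 × 0.385 = 0.118.

0.118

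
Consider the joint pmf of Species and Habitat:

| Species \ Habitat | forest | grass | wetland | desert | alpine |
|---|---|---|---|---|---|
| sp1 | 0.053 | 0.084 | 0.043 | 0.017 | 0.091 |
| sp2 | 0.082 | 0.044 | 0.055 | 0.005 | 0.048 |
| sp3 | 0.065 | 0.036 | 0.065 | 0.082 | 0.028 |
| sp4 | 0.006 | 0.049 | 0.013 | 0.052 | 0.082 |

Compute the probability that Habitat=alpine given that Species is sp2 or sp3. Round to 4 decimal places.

P(Species=sp2) = 0.082 + 0.044 + 0.055 + 0.005 + 0.048 = 0.234.
P(Species=sp3) = 0.065 + 0.036 + 0.065 + 0.082 + 0.028 = 0.276.
P(Species ∈ {sp2, sp3}) = 0.234 + 0.276 = 0.510; P(Habitat=alpine, Species ∈ {sp2, sp3}) = 0.048 + 0.028 = 0.076.
P(Habitat=alpine | Species ∈ {sp2, sp3}) = 0.076/0.510 = 0.1490.

0.1490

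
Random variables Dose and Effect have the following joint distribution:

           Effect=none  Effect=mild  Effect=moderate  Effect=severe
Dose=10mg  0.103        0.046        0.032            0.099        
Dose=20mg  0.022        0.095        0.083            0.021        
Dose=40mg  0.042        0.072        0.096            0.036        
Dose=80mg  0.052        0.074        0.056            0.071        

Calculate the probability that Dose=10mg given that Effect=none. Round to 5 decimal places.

P(Effect=none) = 0.103 + 0.022 + 0.042 + 0.052 = 0.219.
P(Dose=10mg | Effect=none) = 0.103/0.219 = 0.47032.

0.47032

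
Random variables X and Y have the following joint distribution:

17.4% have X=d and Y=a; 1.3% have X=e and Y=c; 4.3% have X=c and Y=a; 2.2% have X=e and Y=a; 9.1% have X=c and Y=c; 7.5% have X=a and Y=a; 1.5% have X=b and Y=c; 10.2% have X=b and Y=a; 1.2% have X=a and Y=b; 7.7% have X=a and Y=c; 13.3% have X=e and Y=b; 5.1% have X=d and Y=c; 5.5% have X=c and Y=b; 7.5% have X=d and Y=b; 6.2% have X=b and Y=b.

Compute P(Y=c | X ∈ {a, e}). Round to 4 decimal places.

0.2711

P(X=a) = 0.075 + 0.012 + 0.077 = 0.164.
P(X=e) = 0.022 + 0.133 + 0.013 = 0.168.
P(X ∈ {a, e}) = 0.164 + 0.168 = 0.332; P(Y=c, X ∈ {a, e}) = 0.077 + 0.013 = 0.090.
P(Y=c | X ∈ {a, e}) = 0.090/0.332 = 0.2711.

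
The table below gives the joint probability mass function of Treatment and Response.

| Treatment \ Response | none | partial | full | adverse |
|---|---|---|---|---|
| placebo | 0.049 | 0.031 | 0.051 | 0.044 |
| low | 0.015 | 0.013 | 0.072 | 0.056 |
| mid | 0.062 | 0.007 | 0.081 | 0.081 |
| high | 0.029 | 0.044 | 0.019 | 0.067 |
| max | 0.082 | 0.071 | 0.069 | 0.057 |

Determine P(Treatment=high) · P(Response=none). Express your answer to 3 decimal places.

0.038

P(Treatment=high) = 0.029 + 0.044 + 0.019 + 0.067 = 0.159.
P(Response=none) = 0.049 + 0.015 + 0.062 + 0.029 + 0.082 = 0.237.
Product: 0.159 × 0.237 = 0.038.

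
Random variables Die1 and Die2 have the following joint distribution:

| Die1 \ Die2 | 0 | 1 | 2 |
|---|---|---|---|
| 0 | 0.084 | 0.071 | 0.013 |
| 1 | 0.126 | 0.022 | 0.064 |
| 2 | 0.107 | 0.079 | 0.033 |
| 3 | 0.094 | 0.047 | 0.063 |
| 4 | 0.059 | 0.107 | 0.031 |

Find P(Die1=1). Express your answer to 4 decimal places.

P(Die1=1) = 0.126 + 0.022 + 0.064 = 0.212.

0.2120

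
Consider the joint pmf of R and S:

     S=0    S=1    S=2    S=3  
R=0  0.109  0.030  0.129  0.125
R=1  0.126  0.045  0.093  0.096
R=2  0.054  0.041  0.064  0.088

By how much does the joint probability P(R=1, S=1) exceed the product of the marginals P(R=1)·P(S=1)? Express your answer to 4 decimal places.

0.0032

P(R=1) = 0.126 + 0.045 + 0.093 + 0.096 = 0.360.
P(S=1) = 0.030 + 0.045 + 0.041 = 0.116.
P(R=1, S=1) − P(R=1)P(S=1) = 0.045 − 0.360×0.116 = 0.0032.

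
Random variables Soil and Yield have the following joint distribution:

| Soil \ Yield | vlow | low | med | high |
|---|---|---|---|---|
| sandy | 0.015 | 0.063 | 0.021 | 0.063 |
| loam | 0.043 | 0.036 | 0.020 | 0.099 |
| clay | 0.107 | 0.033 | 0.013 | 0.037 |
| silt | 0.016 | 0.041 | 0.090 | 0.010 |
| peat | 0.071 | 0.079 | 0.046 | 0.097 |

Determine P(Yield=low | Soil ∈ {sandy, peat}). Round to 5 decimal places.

0.31209

P(Soil=sandy) = 0.015 + 0.063 + 0.021 + 0.063 = 0.162.
P(Soil=peat) = 0.071 + 0.079 + 0.046 + 0.097 = 0.293.
P(Soil ∈ {sandy, peat}) = 0.162 + 0.293 = 0.455; P(Yield=low, Soil ∈ {sandy, peat}) = 0.063 + 0.079 = 0.142.
P(Yield=low | Soil ∈ {sandy, peat}) = 0.142/0.455 = 0.31209.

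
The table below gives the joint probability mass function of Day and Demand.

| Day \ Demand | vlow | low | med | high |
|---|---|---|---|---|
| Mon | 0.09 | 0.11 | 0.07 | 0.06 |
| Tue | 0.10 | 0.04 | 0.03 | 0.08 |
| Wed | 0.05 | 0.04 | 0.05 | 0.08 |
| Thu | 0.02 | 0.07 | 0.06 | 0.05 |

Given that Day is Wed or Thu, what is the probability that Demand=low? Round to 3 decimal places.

0.262

P(Day=Wed) = 0.05 + 0.04 + 0.05 + 0.08 = 0.22.
P(Day=Thu) = 0.02 + 0.07 + 0.06 + 0.05 = 0.20.
P(Day ∈ {Wed, Thu}) = 0.22 + 0.20 = 0.42; P(Demand=low, Day ∈ {Wed, Thu}) = 0.04 + 0.07 = 0.11.
P(Demand=low | Day ∈ {Wed, Thu}) = 0.11/0.42 = 0.262.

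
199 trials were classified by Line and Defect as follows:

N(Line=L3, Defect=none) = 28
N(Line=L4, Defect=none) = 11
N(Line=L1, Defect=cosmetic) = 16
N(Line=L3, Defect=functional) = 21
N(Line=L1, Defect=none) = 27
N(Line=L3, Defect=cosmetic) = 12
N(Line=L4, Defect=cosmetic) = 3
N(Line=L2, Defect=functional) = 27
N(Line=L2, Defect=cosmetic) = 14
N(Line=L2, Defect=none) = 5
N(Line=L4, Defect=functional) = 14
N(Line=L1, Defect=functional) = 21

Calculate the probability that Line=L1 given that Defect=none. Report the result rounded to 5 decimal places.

Total with Defect=none: 27 + 5 + 28 + 11 = 71.
P(Line=L1 | Defect=none) = 27/71 = 0.38028.

0.38028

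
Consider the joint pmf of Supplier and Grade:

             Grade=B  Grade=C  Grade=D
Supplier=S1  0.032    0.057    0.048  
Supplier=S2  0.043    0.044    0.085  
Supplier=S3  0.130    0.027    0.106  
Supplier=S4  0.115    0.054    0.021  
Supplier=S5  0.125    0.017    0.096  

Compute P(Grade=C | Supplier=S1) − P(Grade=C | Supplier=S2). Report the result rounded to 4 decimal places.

0.1602

P(Supplier=S1) = 0.032 + 0.057 + 0.048 = 0.137; P(Grade=C | Supplier=S1) = 0.057/0.137 = 0.41606.
P(Supplier=S2) = 0.043 + 0.044 + 0.085 = 0.172; P(Grade=C | Supplier=S2) = 0.044/0.172 = 0.25581.
Difference = 0.1602.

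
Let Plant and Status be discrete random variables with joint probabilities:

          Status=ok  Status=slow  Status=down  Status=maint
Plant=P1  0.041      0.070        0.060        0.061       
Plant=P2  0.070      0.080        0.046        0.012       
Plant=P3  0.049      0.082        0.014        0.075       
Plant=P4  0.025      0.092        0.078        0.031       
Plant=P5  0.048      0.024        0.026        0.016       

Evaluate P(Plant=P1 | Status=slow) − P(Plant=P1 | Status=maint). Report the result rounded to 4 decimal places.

-0.1117

P(Status=slow) = 0.070 + 0.080 + 0.082 + 0.092 + 0.024 = 0.348; P(Plant=P1 | Status=slow) = 0.070/0.348 = 0.20115.
P(Status=maint) = 0.061 + 0.012 + 0.075 + 0.031 + 0.016 = 0.195; P(Plant=P1 | Status=maint) = 0.061/0.195 = 0.31282.
Difference = -0.1117.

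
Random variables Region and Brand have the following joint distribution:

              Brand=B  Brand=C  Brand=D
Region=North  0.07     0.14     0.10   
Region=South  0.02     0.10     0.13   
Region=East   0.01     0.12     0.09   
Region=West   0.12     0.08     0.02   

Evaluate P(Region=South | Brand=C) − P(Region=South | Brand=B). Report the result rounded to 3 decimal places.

P(Brand=C) = 0.14 + 0.10 + 0.12 + 0.08 = 0.44; P(Region=South | Brand=C) = 0.10/0.44 = 0.2273.
P(Brand=B) = 0.07 + 0.02 + 0.01 + 0.12 = 0.22; P(Region=South | Brand=B) = 0.02/0.22 = 0.0909.
Difference = 0.136.

0.136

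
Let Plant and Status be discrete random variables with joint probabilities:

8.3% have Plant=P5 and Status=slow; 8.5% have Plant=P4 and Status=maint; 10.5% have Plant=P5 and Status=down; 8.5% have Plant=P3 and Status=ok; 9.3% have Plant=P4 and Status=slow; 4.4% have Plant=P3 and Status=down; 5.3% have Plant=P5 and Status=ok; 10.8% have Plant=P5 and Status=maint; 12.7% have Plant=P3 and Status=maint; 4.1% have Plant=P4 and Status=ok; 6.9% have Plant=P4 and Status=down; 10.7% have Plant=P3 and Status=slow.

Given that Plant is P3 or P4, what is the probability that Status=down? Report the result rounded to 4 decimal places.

0.1736

P(Plant=P3) = 0.085 + 0.107 + 0.044 + 0.127 = 0.363.
P(Plant=P4) = 0.041 + 0.093 + 0.069 + 0.085 = 0.288.
P(Plant ∈ {P3, P4}) = 0.363 + 0.288 = 0.651; P(Status=down, Plant ∈ {P3, P4}) = 0.044 + 0.069 = 0.113.
P(Status=down | Plant ∈ {P3, P4}) = 0.113/0.651 = 0.1736.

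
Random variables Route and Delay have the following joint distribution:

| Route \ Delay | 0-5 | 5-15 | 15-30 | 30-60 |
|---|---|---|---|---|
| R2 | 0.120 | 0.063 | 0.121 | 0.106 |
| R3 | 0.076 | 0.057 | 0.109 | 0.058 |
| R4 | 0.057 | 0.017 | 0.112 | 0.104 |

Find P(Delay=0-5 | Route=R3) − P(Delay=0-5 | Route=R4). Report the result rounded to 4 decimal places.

P(Route=R3) = 0.076 + 0.057 + 0.109 + 0.058 = 0.300; P(Delay=0-5 | Route=R3) = 0.076/0.300 = 0.25333.
P(Route=R4) = 0.057 + 0.017 + 0.112 + 0.104 = 0.290; P(Delay=0-5 | Route=R4) = 0.057/0.290 = 0.19655.
Difference = 0.0568.

0.0568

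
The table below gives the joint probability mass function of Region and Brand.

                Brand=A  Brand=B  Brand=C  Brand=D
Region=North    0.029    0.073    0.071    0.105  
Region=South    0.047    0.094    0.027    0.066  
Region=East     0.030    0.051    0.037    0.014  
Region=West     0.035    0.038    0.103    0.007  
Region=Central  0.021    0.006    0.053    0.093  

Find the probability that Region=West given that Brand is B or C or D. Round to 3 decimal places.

0.177

P(Brand=B) = 0.073 + 0.094 + 0.051 + 0.038 + 0.006 = 0.262.
P(Brand=C) = 0.071 + 0.027 + 0.037 + 0.103 + 0.053 = 0.291.
P(Brand=D) = 0.105 + 0.066 + 0.014 + 0.007 + 0.093 = 0.285.
P(Brand ∈ {B, C, D}) = 0.262 + 0.291 + 0.285 = 0.838; P(Region=West, Brand ∈ {B, C, D}) = 0.038 + 0.103 + 0.007 = 0.148.
P(Region=West | Brand ∈ {B, C, D}) = 0.148/0.838 = 0.177.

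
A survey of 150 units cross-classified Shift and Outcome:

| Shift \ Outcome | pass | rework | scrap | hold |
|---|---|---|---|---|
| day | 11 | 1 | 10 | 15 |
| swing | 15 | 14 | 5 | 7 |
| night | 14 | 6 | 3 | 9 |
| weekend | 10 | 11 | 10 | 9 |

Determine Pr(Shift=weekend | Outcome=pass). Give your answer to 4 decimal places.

0.2000

Total with Outcome=pass: 11 + 15 + 14 + 10 = 50.
P(Shift=weekend | Outcome=pass) = 10/50 = 0.2000.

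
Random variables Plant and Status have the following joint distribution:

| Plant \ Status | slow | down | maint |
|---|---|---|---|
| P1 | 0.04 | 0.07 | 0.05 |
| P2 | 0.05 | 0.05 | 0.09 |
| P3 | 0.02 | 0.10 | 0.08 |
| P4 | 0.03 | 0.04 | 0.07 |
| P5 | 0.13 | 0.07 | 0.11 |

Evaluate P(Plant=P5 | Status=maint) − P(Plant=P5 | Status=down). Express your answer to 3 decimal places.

0.063

P(Status=maint) = 0.05 + 0.09 + 0.08 + 0.07 + 0.11 = 0.40; P(Plant=P5 | Status=maint) = 0.11/0.40 = 0.2750.
P(Status=down) = 0.07 + 0.05 + 0.10 + 0.04 + 0.07 = 0.33; P(Plant=P5 | Status=down) = 0.07/0.33 = 0.2121.
Difference = 0.063.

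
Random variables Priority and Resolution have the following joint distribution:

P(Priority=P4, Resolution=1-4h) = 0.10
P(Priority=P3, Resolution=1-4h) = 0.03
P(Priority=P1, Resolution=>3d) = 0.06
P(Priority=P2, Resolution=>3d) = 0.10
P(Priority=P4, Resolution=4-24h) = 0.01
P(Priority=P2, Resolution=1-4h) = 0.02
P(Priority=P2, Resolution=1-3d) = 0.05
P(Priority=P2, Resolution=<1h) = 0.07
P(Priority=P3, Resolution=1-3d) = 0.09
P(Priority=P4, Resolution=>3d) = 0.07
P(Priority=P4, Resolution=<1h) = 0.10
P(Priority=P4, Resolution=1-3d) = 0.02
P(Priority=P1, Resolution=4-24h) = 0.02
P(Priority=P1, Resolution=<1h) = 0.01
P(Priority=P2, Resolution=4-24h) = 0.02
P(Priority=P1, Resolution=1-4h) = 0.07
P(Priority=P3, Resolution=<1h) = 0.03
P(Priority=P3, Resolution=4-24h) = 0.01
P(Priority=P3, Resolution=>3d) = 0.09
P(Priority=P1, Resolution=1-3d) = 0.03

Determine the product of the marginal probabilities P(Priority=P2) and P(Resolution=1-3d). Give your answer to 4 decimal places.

0.0494

P(Priority=P2) = 0.07 + 0.02 + 0.02 + 0.05 + 0.10 = 0.26.
P(Resolution=1-3d) = 0.03 + 0.05 + 0.09 + 0.02 = 0.19.
Product: 0.26 × 0.19 = 0.0494.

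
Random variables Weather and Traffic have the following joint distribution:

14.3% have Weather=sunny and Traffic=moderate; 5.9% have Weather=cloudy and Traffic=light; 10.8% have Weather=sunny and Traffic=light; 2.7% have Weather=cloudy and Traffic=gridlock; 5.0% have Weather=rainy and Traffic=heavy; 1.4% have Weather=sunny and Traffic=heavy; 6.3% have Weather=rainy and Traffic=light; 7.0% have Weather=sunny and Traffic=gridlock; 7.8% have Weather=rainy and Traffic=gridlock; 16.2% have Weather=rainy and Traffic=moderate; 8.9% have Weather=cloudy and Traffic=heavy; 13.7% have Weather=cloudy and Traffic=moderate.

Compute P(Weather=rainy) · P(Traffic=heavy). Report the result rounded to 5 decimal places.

0.05401

P(Weather=rainy) = 0.063 + 0.162 + 0.050 + 0.078 = 0.353.
P(Traffic=heavy) = 0.014 + 0.089 + 0.050 = 0.153.
Product: 0.353 × 0.153 = 0.05401.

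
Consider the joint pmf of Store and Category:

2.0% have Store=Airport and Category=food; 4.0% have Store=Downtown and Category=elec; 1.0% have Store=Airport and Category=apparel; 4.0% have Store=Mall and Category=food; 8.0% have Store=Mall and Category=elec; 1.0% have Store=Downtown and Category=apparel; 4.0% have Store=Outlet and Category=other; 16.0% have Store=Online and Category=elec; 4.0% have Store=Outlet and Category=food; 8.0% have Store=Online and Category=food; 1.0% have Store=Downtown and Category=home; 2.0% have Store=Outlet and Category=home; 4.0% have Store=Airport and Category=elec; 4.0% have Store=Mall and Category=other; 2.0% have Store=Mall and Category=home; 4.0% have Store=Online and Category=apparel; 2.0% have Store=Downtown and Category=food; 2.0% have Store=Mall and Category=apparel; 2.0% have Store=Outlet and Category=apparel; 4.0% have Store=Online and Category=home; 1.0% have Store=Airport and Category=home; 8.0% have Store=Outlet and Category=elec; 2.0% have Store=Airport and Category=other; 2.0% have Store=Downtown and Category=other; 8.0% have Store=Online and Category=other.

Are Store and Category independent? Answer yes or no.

Every cell satisfies P(Store,Category) = P(Store)·P(Category). For instance P(Store=Online) = 0.400, P(Category=home) = 0.100, and 0.400×0.100 = 0.040 matches the joint entry. So Store and Category are independent.

yes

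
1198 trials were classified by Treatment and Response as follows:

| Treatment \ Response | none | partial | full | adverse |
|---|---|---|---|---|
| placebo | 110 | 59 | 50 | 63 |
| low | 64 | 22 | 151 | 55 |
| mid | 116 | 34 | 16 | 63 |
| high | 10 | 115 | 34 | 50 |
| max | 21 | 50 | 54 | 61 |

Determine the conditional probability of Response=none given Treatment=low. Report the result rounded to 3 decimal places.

Total with Treatment=low: 64 + 22 + 151 + 55 = 292.
P(Response=none | Treatment=low) = 64/292 = 0.219.

0.219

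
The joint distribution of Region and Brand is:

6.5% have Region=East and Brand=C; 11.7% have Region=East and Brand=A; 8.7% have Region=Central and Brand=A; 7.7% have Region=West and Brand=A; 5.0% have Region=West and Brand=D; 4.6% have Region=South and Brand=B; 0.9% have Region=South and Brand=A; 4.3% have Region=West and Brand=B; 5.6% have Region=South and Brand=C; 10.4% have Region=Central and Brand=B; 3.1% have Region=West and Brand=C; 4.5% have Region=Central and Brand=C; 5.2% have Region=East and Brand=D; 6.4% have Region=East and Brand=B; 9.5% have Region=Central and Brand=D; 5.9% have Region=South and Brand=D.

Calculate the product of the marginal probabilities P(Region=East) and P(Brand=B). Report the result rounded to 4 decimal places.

0.0766

P(Region=East) = 0.117 + 0.064 + 0.065 + 0.052 = 0.298.
P(Brand=B) = 0.046 + 0.064 + 0.043 + 0.104 = 0.257.
Product: 0.298 × 0.257 = 0.0766.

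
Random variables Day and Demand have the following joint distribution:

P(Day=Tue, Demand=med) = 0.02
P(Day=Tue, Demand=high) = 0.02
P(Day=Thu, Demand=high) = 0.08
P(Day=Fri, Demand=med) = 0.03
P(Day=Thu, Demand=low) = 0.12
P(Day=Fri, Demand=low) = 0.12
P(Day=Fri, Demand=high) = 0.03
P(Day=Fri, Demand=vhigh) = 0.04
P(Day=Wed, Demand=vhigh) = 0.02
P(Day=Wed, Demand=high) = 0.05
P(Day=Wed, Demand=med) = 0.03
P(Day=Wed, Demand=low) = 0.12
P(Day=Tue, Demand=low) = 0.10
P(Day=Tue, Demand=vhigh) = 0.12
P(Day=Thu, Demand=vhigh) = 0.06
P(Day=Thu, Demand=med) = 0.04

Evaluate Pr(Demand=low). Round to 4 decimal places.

P(Demand=low) = 0.10 + 0.12 + 0.12 + 0.12 = 0.46.

0.4600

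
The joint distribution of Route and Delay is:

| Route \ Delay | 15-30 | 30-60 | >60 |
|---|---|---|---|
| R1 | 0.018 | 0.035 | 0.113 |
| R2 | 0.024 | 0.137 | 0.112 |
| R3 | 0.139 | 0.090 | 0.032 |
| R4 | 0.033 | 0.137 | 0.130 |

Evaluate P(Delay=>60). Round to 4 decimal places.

P(Delay=>60) = 0.113 + 0.112 + 0.032 + 0.130 = 0.387.

0.3870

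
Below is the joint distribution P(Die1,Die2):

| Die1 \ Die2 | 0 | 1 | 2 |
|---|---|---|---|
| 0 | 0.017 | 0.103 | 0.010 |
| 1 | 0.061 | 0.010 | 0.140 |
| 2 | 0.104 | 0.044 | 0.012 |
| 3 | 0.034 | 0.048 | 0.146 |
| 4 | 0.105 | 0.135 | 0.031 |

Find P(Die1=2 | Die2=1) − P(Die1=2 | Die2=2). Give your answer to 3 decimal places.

P(Die2=1) = 0.103 + 0.010 + 0.044 + 0.048 + 0.135 = 0.340; P(Die1=2 | Die2=1) = 0.044/0.340 = 0.1294.
P(Die2=2) = 0.010 + 0.140 + 0.012 + 0.146 + 0.031 = 0.339; P(Die1=2 | Die2=2) = 0.012/0.339 = 0.0354.
Difference = 0.094.

0.094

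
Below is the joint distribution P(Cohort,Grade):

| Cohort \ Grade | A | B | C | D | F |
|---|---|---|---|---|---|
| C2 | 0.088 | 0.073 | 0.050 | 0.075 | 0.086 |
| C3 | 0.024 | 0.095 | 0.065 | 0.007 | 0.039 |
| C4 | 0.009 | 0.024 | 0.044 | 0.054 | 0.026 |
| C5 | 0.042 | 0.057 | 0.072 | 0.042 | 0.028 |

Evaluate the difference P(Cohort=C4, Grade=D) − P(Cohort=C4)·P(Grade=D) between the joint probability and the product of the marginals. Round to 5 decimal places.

P(Cohort=C4) = 0.009 + 0.024 + 0.044 + 0.054 + 0.026 = 0.157.
P(Grade=D) = 0.075 + 0.007 + 0.054 + 0.042 = 0.178.
P(Cohort=C4, Grade=D) − P(Cohort=C4)P(Grade=D) = 0.054 − 0.157×0.178 = 0.02605.

0.02605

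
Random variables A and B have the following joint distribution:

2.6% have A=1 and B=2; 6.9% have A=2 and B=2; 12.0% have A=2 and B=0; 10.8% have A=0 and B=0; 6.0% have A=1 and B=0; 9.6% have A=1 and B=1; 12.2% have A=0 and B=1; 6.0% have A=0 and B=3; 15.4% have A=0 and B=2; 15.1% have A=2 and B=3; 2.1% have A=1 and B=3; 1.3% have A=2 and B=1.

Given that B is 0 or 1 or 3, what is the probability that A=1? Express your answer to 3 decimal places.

0.236

P(B=0) = 0.108 + 0.060 + 0.120 = 0.288.
P(B=1) = 0.122 + 0.096 + 0.013 = 0.231.
P(B=3) = 0.060 + 0.021 + 0.151 = 0.232.
P(B ∈ {0, 1, 3}) = 0.288 + 0.231 + 0.232 = 0.751; P(A=1, B ∈ {0, 1, 3}) = 0.060 + 0.096 + 0.021 = 0.177.
P(A=1 | B ∈ {0, 1, 3}) = 0.177/0.751 = 0.236.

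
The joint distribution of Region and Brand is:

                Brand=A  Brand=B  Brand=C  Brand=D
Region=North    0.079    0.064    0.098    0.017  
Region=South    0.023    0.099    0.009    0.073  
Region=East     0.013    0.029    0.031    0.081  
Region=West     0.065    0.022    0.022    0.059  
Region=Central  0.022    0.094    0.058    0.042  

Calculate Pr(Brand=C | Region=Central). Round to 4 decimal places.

0.2685

P(Region=Central) = 0.022 + 0.094 + 0.058 + 0.042 = 0.216.
P(Brand=C | Region=Central) = 0.058/0.216 = 0.2685.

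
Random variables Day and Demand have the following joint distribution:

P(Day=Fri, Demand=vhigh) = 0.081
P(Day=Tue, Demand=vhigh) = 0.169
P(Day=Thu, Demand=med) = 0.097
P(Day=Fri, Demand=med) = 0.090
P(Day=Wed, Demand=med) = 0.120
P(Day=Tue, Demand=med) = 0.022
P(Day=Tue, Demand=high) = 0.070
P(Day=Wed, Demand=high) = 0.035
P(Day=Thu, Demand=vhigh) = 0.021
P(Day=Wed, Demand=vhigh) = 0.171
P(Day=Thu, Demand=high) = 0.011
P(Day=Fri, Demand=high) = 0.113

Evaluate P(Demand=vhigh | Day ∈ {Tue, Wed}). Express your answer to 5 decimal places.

0.57922

P(Day=Tue) = 0.022 + 0.070 + 0.169 = 0.261.
P(Day=Wed) = 0.120 + 0.035 + 0.171 = 0.326.
P(Day ∈ {Tue, Wed}) = 0.261 + 0.326 = 0.587; P(Demand=vhigh, Day ∈ {Tue, Wed}) = 0.169 + 0.171 = 0.340.
P(Demand=vhigh | Day ∈ {Tue, Wed}) = 0.340/0.587 = 0.57922.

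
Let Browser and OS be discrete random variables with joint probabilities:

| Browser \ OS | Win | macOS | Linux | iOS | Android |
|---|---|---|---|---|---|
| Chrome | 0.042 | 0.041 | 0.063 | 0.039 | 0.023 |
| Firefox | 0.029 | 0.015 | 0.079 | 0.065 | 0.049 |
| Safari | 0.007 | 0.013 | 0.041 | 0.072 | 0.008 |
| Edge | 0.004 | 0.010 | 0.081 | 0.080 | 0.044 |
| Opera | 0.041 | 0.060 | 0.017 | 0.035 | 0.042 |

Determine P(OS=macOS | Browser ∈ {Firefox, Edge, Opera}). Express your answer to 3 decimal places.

P(Browser=Firefox) = 0.029 + 0.015 + 0.079 + 0.065 + 0.049 = 0.237.
P(Browser=Edge) = 0.004 + 0.010 + 0.081 + 0.080 + 0.044 = 0.219.
P(Browser=Opera) = 0.041 + 0.060 + 0.017 + 0.035 + 0.042 = 0.195.
P(Browser ∈ {Firefox, Edge, Opera}) = 0.237 + 0.219 + 0.195 = 0.651; P(OS=macOS, Browser ∈ {Firefox, Edge, Opera}) = 0.015 + 0.010 + 0.060 = 0.085.
P(OS=macOS | Browser ∈ {Firefox, Edge, Opera}) = 0.085/0.651 = 0.131.

0.131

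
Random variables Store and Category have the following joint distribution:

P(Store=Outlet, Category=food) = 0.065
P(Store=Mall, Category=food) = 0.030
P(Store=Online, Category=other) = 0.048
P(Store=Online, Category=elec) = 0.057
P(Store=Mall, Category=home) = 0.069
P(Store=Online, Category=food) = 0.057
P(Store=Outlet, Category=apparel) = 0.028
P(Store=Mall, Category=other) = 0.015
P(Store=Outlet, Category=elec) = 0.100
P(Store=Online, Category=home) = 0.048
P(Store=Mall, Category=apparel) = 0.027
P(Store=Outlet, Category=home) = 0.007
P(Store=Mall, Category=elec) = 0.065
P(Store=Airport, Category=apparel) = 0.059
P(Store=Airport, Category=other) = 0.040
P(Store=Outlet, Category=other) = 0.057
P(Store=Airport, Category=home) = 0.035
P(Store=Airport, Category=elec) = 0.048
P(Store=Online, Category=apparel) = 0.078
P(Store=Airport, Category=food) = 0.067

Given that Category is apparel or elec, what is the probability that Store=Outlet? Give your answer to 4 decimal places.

P(Category=apparel) = 0.027 + 0.059 + 0.028 + 0.078 = 0.192.
P(Category=elec) = 0.065 + 0.048 + 0.100 + 0.057 = 0.270.
P(Category ∈ {apparel, elec}) = 0.192 + 0.270 = 0.462; P(Store=Outlet, Category ∈ {apparel, elec}) = 0.028 + 0.100 = 0.128.
P(Store=Outlet | Category ∈ {apparel, elec}) = 0.128/0.462 = 0.2771.

0.2771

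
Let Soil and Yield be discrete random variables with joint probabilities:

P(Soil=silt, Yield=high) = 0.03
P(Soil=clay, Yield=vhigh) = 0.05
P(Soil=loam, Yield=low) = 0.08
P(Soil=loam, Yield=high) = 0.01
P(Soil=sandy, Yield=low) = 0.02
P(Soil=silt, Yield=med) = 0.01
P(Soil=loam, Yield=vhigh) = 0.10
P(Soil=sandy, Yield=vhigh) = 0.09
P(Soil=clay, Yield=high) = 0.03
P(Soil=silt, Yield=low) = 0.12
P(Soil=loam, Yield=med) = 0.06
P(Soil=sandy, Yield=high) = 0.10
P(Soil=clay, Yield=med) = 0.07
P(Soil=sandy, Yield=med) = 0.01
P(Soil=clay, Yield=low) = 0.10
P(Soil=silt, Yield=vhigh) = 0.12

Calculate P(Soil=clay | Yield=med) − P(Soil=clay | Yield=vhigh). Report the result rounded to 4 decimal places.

0.3278

P(Yield=med) = 0.01 + 0.06 + 0.07 + 0.01 = 0.15; P(Soil=clay | Yield=med) = 0.07/0.15 = 0.46667.
P(Yield=vhigh) = 0.09 + 0.10 + 0.05 + 0.12 = 0.36; P(Soil=clay | Yield=vhigh) = 0.05/0.36 = 0.13889.
Difference = 0.3278.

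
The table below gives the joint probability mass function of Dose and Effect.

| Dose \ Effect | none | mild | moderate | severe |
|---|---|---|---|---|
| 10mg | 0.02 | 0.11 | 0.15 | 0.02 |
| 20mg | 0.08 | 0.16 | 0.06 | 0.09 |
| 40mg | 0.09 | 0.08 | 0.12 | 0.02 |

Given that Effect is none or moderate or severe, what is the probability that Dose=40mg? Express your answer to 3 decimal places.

0.354

P(Effect=none) = 0.02 + 0.08 + 0.09 = 0.19.
P(Effect=moderate) = 0.15 + 0.06 + 0.12 = 0.33.
P(Effect=severe) = 0.02 + 0.09 + 0.02 = 0.13.
P(Effect ∈ {none, moderate, severe}) = 0.19 + 0.33 + 0.13 = 0.65; P(Dose=40mg, Effect ∈ {none, moderate, severe}) = 0.09 + 0.12 + 0.02 = 0.23.
P(Dose=40mg | Effect ∈ {none, moderate, severe}) = 0.23/0.65 = 0.354.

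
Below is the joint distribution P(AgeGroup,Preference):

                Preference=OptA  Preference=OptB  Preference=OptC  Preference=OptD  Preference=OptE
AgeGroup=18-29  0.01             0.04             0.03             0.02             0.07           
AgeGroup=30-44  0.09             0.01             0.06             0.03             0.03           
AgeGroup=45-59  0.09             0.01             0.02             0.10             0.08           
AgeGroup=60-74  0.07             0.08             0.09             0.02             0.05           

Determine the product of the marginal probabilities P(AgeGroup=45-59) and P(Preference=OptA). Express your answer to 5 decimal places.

0.07800

P(AgeGroup=45-59) = 0.09 + 0.01 + 0.02 + 0.10 + 0.08 = 0.30.
P(Preference=OptA) = 0.01 + 0.09 + 0.09 + 0.07 = 0.26.
Product: 0.30 × 0.26 = 0.07800.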